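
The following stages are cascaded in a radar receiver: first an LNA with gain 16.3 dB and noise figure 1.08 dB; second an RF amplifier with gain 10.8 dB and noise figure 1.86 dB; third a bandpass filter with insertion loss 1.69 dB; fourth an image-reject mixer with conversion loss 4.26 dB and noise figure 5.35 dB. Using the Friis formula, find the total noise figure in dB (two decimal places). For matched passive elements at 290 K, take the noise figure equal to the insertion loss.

Convert to linear (a loss of L dB is a gain of −L dB): F_i = 10^(NF_i/10), G_i = 10^(G_i,dB/10)
  Stage 1: F_1 = 10^(1.08/10) = 1.282, G_1 = 10^(16.3/10) = 42.66
  Stage 2: F_2 = 10^(1.86/10) = 1.535, G_2 = 10^(10.8/10) = 12.02
  Stage 3: F_3 = 10^(1.69/10) = 1.476, G_3 = 10^(−1.69/10) = 0.6776
  Stage 4: F_4 = 10^(5.35/10) = 3.428, G_4 = 10^(−4.26/10) = 0.3750
Friis cascade:
  F = 1.282 + (1.535 − 1)/42.66 + (1.476 − 1)/512.9 + (3.428 − 1)/347.5 = 1.303
NF = 10 log₁₀(1.303) = 1.15 dB

1.15 dB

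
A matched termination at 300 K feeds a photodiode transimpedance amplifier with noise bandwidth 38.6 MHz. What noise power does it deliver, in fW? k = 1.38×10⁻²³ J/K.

P_n = kTB = 1.38×10⁻²³ × 300 × 3.86×10⁷ = 1.60×10⁻¹³ W = 160 fW

160 fW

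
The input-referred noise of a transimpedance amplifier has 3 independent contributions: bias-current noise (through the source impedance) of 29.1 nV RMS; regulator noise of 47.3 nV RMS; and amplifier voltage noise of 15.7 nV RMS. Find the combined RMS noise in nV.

57.7 nV

Uncorrelated sources add in power (mean-square): V_tot = √(ΣV_i²)
V_tot = √[(2.91×10⁻⁸)² + (4.73×10⁻⁸)² + (1.57×10⁻⁸)²] = 5.77×10⁻⁸ V = 57.7 nV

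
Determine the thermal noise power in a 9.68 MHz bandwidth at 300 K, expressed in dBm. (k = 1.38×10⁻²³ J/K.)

−104.0 dBm

P_n = kTB = 1.38×10⁻²³ × 300 × 9.68×10⁶ = 4.01×10⁻¹⁴ W
In dBm: 10 log₁₀(4.01×10⁻¹⁴ / 10⁻³) = −104.0 dBm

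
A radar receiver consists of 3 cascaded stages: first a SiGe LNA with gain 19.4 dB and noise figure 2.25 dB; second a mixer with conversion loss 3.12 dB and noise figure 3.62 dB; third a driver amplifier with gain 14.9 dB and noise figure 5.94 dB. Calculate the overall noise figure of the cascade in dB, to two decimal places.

2.46 dB

Convert to linear (a loss of L dB is a gain of −L dB): F_i = 10^(NF_i/10), G_i = 10^(G_i,dB/10)
  Stage 1: F_1 = 10^(2.25/10) = 1.679, G_1 = 10^(19.4/10) = 87.10
  Stage 2: F_2 = 10^(3.62/10) = 2.301, G_2 = 10^(−3.12/10) = 0.4875
  Stage 3: F_3 = 10^(5.94/10) = 3.926, G_3 = 10^(14.9/10) = 30.90
Friis cascade:
  F = 1.679 + (2.301 − 1)/87.10 + (3.926 − 1)/42.46 = 1.763
NF = 10 log₁₀(1.763) = 2.46 dB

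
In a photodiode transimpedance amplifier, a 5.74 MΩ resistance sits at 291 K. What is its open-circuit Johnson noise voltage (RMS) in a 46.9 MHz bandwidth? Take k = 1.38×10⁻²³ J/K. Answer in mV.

2.08 mV

V_n = √(4kTRB)
4kTRB = 4 × 1.38×10⁻²³ × 291 × 5.74×10⁶ × 4.69×10⁷ = 4.32×10⁻⁶ V²
V_n = √(4.32×10⁻⁶) = 2.08×10⁻³ V = 2.08 mV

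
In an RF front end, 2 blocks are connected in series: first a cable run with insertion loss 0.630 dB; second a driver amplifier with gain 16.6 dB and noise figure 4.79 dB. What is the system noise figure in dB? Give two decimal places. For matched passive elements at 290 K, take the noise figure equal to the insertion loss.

5.42 dB

Convert to linear (a loss of L dB is a gain of −L dB): F_i = 10^(NF_i/10), G_i = 10^(G_i,dB/10)
  Stage 1: F_1 = 10^(0.630/10) = 1.156, G_1 = 10^(−0.630/10) = 0.8650
  Stage 2: F_2 = 10^(4.79/10) = 3.013, G_2 = 10^(16.6/10) = 45.71
Friis cascade:
  F = 1.156 + (3.013 − 1)/0.8650 = 3.483
NF = 10 log₁₀(3.483) = 5.42 dB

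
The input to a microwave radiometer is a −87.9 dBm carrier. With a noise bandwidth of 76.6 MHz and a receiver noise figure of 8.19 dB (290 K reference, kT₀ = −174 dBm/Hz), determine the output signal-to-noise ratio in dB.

−0.9 dB

Noise floor: N = −174 + 10 log₁₀(B) + NF
10 log₁₀(7.66×10⁷) = 78.84 dB
N = −174 + 78.84 + 8.19 = −86.97 dBm
SNR = P_sig − N = −87.9 − (−86.97) = −0.93 dB → −0.9 dB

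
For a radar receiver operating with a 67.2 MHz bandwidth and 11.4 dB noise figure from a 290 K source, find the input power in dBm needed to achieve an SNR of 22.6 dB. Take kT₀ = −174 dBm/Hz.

−61.7 dBm

Sensitivity = −174 + 10 log₁₀(B) + NF + SNR_min
= −174 + 78.27 + 11.4 + 22.6
= −61.73 dBm → −61.7 dBm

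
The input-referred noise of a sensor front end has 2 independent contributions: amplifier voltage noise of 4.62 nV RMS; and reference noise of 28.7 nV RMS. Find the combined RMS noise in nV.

Uncorrelated sources add in power (mean-square): V_tot = √(ΣV_i²)
V_tot = √[(4.62×10⁻⁹)² + (2.87×10⁻⁸)²] = 2.91×10⁻⁸ V = 29.1 nV

29.1 nV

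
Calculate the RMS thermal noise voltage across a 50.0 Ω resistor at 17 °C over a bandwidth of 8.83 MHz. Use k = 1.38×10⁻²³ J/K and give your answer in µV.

2.66 µV

T = 17 °C + 273.15 = 290.15 K
V_n = √(4kTRB)
4kTRB = 4 × 1.38×10⁻²³ × 290.15 × 5.00×10¹ × 8.83×10⁶ = 7.07×10⁻¹² V²
V_n = √(7.07×10⁻¹²) = 2.66×10⁻⁶ V = 2.66 µV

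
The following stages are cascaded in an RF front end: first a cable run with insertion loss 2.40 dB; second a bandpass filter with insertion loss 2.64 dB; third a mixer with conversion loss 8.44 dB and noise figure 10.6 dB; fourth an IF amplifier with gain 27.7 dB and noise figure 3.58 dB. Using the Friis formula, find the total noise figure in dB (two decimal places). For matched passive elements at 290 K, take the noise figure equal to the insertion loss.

18.14 dB

Convert to linear (a loss of L dB is a gain of −L dB): F_i = 10^(NF_i/10), G_i = 10^(G_i,dB/10)
  Stage 1: F_1 = 10^(2.40/10) = 1.738, G_1 = 10^(−2.40/10) = 0.5754
  Stage 2: F_2 = 10^(2.64/10) = 1.837, G_2 = 10^(−2.64/10) = 0.5445
  Stage 3: F_3 = 10^(10.6/10) = 11.48, G_3 = 10^(−8.44/10) = 0.1432
  Stage 4: F_4 = 10^(3.58/10) = 2.280, G_4 = 10^(27.7/10) = 588.8
Friis cascade:
  F = 1.738 + (1.837 − 1)/0.5754 + (11.48 − 1)/0.3133 + (2.280 − 1)/0.04487 = 65.18
NF = 10 log₁₀(65.18) = 18.14 dB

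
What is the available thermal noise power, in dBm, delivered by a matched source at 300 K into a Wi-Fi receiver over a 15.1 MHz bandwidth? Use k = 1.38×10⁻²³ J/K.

P_n = kTB = 1.38×10⁻²³ × 300 × 1.51×10⁷ = 6.25×10⁻¹⁴ W
In dBm: 10 log₁₀(6.25×10⁻¹⁴ / 10⁻³) = −102.0 dBm

−102.0 dBm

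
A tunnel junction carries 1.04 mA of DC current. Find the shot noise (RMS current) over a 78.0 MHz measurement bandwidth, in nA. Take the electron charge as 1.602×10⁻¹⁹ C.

I_n = √(2qI·B)
2qI·B = 2 × 1.602×10⁻¹⁹ × 1.04×10⁻³ × 7.80×10⁷ = 2.60×10⁻¹⁴ A²
I_n = √(2.60×10⁻¹⁴) = 1.61×10⁻⁷ A = 161 nA

161 nA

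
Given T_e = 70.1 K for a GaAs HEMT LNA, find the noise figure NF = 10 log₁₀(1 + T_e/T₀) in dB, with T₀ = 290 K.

F = 1 + T_e/T₀ = 1 + 70.1/290 = 1.24172
NF = 10 log₁₀(1.24172) = 0.940 dB

0.940 dB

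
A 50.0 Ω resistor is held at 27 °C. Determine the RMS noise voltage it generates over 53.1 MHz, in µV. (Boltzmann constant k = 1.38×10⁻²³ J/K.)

T = 27 °C + 273.15 = 300.15 K
V_n = √(4kTRB)
4kTRB = 4 × 1.38×10⁻²³ × 300.15 × 5.00×10¹ × 5.31×10⁷ = 4.40×10⁻¹¹ V²
V_n = √(4.40×10⁻¹¹) = 6.63×10⁻⁶ V = 6.63 µV

6.63 µV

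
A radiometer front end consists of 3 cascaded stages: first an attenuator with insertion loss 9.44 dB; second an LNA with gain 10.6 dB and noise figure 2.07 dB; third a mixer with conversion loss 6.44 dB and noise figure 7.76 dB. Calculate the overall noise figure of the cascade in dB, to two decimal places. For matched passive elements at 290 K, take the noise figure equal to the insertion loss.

12.54 dB

Convert to linear (a loss of L dB is a gain of −L dB): F_i = 10^(NF_i/10), G_i = 10^(G_i,dB/10)
  Stage 1: F_1 = 10^(9.44/10) = 8.790, G_1 = 10^(−9.44/10) = 0.1138
  Stage 2: F_2 = 10^(2.07/10) = 1.611, G_2 = 10^(10.6/10) = 11.48
  Stage 3: F_3 = 10^(7.76/10) = 5.970, G_3 = 10^(−6.44/10) = 0.2270
Friis cascade:
  F = 8.790 + (1.611 − 1)/0.1138 + (5.970 − 1)/1.306 = 17.96
NF = 10 log₁₀(17.96) = 12.54 dB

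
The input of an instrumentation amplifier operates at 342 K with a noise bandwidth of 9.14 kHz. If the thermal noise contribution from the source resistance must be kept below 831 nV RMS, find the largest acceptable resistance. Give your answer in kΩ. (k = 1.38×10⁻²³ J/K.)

4.00 kΩ

Johnson–Nyquist: V_n = √(4kTRB) ⇒ R = V_n² / (4kTB)
4kTB = 4 × 1.38×10⁻²³ × 342 × 9.14×10³ = 1.73×10⁻¹⁶
R = (8.31×10⁻⁷)² / 1.73×10⁻¹⁶ = 4.00×10³ Ω = 4.00 kΩ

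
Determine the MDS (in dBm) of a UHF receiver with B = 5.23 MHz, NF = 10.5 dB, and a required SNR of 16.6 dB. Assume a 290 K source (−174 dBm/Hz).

−79.7 dBm

Sensitivity = −174 + 10 log₁₀(B) + NF + SNR_min
= −174 + 67.19 + 10.5 + 16.6
= −79.71 dBm → −79.7 dBm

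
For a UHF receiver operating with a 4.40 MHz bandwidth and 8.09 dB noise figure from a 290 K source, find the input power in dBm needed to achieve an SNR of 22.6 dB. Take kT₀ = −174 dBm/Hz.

Sensitivity = −174 + 10 log₁₀(B) + NF + SNR_min
= −174 + 66.43 + 8.09 + 22.6
= −76.88 dBm → −76.9 dBm

−76.9 dBm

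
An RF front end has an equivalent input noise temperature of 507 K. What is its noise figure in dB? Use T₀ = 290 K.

4.39 dB

F = 1 + T_e/T₀ = 1 + 507/290 = 2.74828
NF = 10 log₁₀(2.74828) = 4.39 dB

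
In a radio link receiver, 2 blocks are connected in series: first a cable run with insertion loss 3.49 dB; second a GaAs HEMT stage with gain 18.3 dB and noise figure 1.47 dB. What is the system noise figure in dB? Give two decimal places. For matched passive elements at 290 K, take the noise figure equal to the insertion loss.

Convert to linear (a loss of L dB is a gain of −L dB): F_i = 10^(NF_i/10), G_i = 10^(G_i,dB/10)
  Stage 1: F_1 = 10^(3.49/10) = 2.234, G_1 = 10^(−3.49/10) = 0.4477
  Stage 2: F_2 = 10^(1.47/10) = 1.403, G_2 = 10^(18.3/10) = 67.61
Friis cascade:
  F = 2.234 + (1.403 − 1)/0.4477 = 3.133
NF = 10 log₁₀(3.133) = 4.96 dB

4.96 dB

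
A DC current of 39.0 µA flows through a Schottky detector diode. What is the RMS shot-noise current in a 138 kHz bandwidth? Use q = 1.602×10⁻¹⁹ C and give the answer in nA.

I_n = √(2qI·B)
2qI·B = 2 × 1.602×10⁻¹⁹ × 3.90×10⁻⁵ × 1.38×10⁵ = 1.72×10⁻¹⁸ A²
I_n = √(1.72×10⁻¹⁸) = 1.31×10⁻⁹ A = 1.31 nA

1.31 nA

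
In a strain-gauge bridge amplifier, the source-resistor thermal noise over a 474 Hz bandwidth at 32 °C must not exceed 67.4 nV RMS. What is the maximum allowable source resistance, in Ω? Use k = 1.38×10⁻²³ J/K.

569 Ω

T = 32 °C + 273.15 = 305.15 K
Johnson–Nyquist: V_n = √(4kTRB) ⇒ R = V_n² / (4kTB)
4kTB = 4 × 1.38×10⁻²³ × 305.15 × 4.74×10² = 7.98×10⁻¹⁸
R = (6.74×10⁻⁸)² / 7.98×10⁻¹⁸ = 5.69×10² Ω = 569 Ω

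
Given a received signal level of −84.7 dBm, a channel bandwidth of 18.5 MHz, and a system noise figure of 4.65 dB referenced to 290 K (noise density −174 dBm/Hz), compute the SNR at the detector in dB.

12.0 dB

Noise floor: N = −174 + 10 log₁₀(B) + NF
10 log₁₀(1.85×10⁷) = 72.67 dB
N = −174 + 72.67 + 4.65 = −96.68 dBm
SNR = P_sig − N = −84.7 − (−96.68) = 11.98 dB → 12.0 dB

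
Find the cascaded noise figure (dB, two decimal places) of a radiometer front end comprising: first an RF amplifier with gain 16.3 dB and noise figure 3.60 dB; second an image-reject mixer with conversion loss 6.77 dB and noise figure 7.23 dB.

3.79 dB

Convert to linear (a loss of L dB is a gain of −L dB): F_i = 10^(NF_i/10), G_i = 10^(G_i,dB/10)
  Stage 1: F_1 = 10^(3.60/10) = 2.291, G_1 = 10^(16.3/10) = 42.66
  Stage 2: F_2 = 10^(7.23/10) = 5.284, G_2 = 10^(−6.77/10) = 0.2104
Friis cascade:
  F = 2.291 + (5.284 − 1)/42.66 = 2.391
NF = 10 log₁₀(2.391) = 3.79 dB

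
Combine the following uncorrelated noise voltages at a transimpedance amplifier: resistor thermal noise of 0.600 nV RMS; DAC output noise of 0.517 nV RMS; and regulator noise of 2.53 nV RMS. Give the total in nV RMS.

Uncorrelated sources add in power (mean-square): V_tot = √(ΣV_i²)
V_tot = √[(6.00×10⁻¹⁰)² + (5.17×10⁻¹⁰)² + (2.53×10⁻⁹)²] = 2.65×10⁻⁹ V = 2.65 nV

2.65 nV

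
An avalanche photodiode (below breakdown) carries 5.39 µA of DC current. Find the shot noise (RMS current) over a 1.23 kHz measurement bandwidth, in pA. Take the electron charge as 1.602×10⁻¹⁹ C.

46.1 pA

I_n = √(2qI·B)
2qI·B = 2 × 1.602×10⁻¹⁹ × 5.39×10⁻⁶ × 1.23×10³ = 2.12×10⁻²¹ A²
I_n = √(2.12×10⁻²¹) = 4.61×10⁻¹¹ A = 46.1 pA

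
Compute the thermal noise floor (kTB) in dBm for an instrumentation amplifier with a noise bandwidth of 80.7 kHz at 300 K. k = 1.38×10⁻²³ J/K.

−124.8 dBm

P_n = kTB = 1.38×10⁻²³ × 300 × 8.07×10⁴ = 3.34×10⁻¹⁶ W
In dBm: 10 log₁₀(3.34×10⁻¹⁶ / 10⁻³) = −124.8 dBm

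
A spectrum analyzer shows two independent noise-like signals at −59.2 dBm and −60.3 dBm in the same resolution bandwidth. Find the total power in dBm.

−56.7 dBm

Convert to linear, add, convert back:
P₁ = 1.20×10⁻⁹ W, P₂ = 9.33×10⁻¹⁰ W
P_tot = 2.14×10⁻⁹ W → 10 log₁₀(P_tot / 10⁻³) = −56.7 dBm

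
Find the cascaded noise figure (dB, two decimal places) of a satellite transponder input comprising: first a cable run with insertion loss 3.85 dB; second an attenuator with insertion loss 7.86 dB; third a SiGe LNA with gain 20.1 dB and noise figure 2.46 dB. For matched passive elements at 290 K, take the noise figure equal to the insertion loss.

14.17 dB

Convert to linear (a loss of L dB is a gain of −L dB): F_i = 10^(NF_i/10), G_i = 10^(G_i,dB/10)
  Stage 1: F_1 = 10^(3.85/10) = 2.427, G_1 = 10^(−3.85/10) = 0.4121
  Stage 2: F_2 = 10^(7.86/10) = 6.109, G_2 = 10^(−7.86/10) = 0.1637
  Stage 3: F_3 = 10^(2.46/10) = 1.762, G_3 = 10^(20.1/10) = 102.3
Friis cascade:
  F = 2.427 + (6.109 − 1)/0.4121 + (1.762 − 1)/0.06745 = 26.12
NF = 10 log₁₀(26.12) = 14.17 dB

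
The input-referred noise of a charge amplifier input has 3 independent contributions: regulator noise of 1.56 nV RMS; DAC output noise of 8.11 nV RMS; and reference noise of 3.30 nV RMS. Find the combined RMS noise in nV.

8.89 nV

Uncorrelated sources add in power (mean-square): V_tot = √(ΣV_i²)
V_tot = √[(1.56×10⁻⁹)² + (8.11×10⁻⁹)² + (3.30×10⁻⁹)²] = 8.89×10⁻⁹ V = 8.89 nV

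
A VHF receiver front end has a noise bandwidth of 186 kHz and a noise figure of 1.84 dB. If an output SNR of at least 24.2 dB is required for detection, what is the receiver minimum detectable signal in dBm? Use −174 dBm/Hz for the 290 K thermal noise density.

Sensitivity = −174 + 10 log₁₀(B) + NF + SNR_min
= −174 + 52.7 + 1.84 + 24.2
= −95.26 dBm → −95.3 dBm

−95.3 dBm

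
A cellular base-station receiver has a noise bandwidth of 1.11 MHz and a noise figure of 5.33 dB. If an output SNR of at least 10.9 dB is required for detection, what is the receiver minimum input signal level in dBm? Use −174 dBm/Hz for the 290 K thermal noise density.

−97.3 dBm

Sensitivity = −174 + 10 log₁₀(B) + NF + SNR_min
= −174 + 60.45 + 5.33 + 10.9
= −97.32 dBm → −97.3 dBm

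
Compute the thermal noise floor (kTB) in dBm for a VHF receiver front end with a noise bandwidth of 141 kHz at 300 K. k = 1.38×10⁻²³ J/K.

P_n = kTB = 1.38×10⁻²³ × 300 × 1.41×10⁵ = 5.84×10⁻¹⁶ W
In dBm: 10 log₁₀(5.84×10⁻¹⁶ / 10⁻³) = −122.3 dBm

−122.3 dBm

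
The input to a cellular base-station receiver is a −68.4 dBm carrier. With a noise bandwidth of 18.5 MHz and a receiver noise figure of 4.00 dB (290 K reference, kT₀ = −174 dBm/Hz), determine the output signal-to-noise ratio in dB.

Noise floor: N = −174 + 10 log₁₀(B) + NF
10 log₁₀(1.85×10⁷) = 72.67 dB
N = −174 + 72.67 + 4.00 = −97.33 dBm
SNR = P_sig − N = −68.4 − (−97.33) = 28.93 dB → 28.9 dB

28.9 dB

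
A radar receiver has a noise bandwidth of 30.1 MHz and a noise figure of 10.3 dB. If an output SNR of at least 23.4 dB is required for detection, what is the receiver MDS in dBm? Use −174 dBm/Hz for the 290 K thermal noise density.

−65.5 dBm

Sensitivity = −174 + 10 log₁₀(B) + NF + SNR_min
= −174 + 74.79 + 10.3 + 23.4
= −65.51 dBm → −65.5 dBm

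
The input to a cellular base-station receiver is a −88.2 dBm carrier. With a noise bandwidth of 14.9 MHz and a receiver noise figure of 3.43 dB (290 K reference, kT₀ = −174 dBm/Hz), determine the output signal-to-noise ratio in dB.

Noise floor: N = −174 + 10 log₁₀(B) + NF
10 log₁₀(1.49×10⁷) = 71.73 dB
N = −174 + 71.73 + 3.43 = −98.84 dBm
SNR = P_sig − N = −88.2 − (−98.84) = 10.64 dB → 10.6 dB

10.6 dB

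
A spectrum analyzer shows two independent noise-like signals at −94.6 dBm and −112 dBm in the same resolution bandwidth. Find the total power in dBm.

−94.5 dBm

Convert to linear, add, convert back:
P₁ = 3.47×10⁻¹³ W, P₂ = 6.31×10⁻¹⁵ W
P_tot = 3.53×10⁻¹³ W → 10 log₁₀(P_tot / 10⁻³) = −94.5 dBm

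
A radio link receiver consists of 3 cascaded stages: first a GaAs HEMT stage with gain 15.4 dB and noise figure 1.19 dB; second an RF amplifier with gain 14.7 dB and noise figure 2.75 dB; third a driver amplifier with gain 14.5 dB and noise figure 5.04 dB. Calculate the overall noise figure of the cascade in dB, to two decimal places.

1.28 dB

Convert to linear (a loss of L dB is a gain of −L dB): F_i = 10^(NF_i/10), G_i = 10^(G_i,dB/10)
  Stage 1: F_1 = 10^(1.19/10) = 1.315, G_1 = 10^(15.4/10) = 34.67
  Stage 2: F_2 = 10^(2.75/10) = 1.884, G_2 = 10^(14.7/10) = 29.51
  Stage 3: F_3 = 10^(5.04/10) = 3.192, G_3 = 10^(14.5/10) = 28.18
Friis cascade:
  F = 1.315 + (1.884 − 1)/34.67 + (3.192 − 1)/1023 = 1.343
NF = 10 log₁₀(1.343) = 1.28 dB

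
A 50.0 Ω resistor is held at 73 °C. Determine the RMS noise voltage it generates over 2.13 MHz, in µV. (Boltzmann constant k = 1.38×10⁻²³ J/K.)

1.43 µV

T = 73 °C + 273.15 = 346.15 K
V_n = √(4kTRB)
4kTRB = 4 × 1.38×10⁻²³ × 346.15 × 5.00×10¹ × 2.13×10⁶ = 2.03×10⁻¹² V²
V_n = √(2.03×10⁻¹²) = 1.43×10⁻⁶ V = 1.43 µV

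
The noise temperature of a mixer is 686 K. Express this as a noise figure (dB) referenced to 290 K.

F = 1 + T_e/T₀ = 1 + 686/290 = 3.36552
NF = 10 log₁₀(3.36552) = 5.27 dB

5.27 dB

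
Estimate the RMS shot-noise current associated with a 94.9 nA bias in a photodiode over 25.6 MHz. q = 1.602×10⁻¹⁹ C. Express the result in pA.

I_n = √(2qI·B)
2qI·B = 2 × 1.602×10⁻¹⁹ × 9.49×10⁻⁸ × 2.56×10⁷ = 7.78×10⁻¹⁹ A²
I_n = √(7.78×10⁻¹⁹) = 8.82×10⁻¹⁰ A = 882 pA

882 pA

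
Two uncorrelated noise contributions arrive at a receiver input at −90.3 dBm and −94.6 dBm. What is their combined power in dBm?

Convert to linear, add, convert back:
P₁ = 9.33×10⁻¹³ W, P₂ = 3.47×10⁻¹³ W
P_tot = 1.28×10⁻¹² W → 10 log₁₀(P_tot / 10⁻³) = −88.9 dBm

−88.9 dBm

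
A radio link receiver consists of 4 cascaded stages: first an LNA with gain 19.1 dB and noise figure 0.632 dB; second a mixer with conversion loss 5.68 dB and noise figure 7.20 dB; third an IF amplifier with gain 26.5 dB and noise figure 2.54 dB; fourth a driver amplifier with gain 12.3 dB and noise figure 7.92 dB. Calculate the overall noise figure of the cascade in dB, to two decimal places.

0.95 dB

Convert to linear (a loss of L dB is a gain of −L dB): F_i = 10^(NF_i/10), G_i = 10^(G_i,dB/10)
  Stage 1: F_1 = 10^(0.632/10) = 1.157, G_1 = 10^(19.1/10) = 81.28
  Stage 2: F_2 = 10^(7.20/10) = 5.248, G_2 = 10^(−5.68/10) = 0.2704
  Stage 3: F_3 = 10^(2.54/10) = 1.795, G_3 = 10^(26.5/10) = 446.7
  Stage 4: F_4 = 10^(7.92/10) = 6.194, G_4 = 10^(12.3/10) = 16.98
Friis cascade:
  F = 1.157 + (5.248 − 1)/81.28 + (1.795 − 1)/21.98 + (6.194 − 1)/9817 = 1.246
NF = 10 log₁₀(1.246) = 0.95 dB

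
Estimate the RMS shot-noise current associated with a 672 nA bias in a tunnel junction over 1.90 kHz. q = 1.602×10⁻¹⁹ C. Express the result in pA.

I_n = √(2qI·B)
2qI·B = 2 × 1.602×10⁻¹⁹ × 6.72×10⁻⁷ × 1.90×10³ = 4.09×10⁻²² A²
I_n = √(4.09×10⁻²²) = 2.02×10⁻¹¹ A = 20.2 pA

20.2 pA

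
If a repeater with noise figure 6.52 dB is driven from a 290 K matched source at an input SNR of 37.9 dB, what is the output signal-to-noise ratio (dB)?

31.38 dB

By definition F = SNR_in/SNR_out, so in dB: SNR_out = SNR_in − NF
SNR_out = 37.9 − 6.52 = 31.38 dB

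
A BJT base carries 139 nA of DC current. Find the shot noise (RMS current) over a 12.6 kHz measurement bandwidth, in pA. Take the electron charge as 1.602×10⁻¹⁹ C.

23.7 pA

I_n = √(2qI·B)
2qI·B = 2 × 1.602×10⁻¹⁹ × 1.39×10⁻⁷ × 1.26×10⁴ = 5.61×10⁻²² A²
I_n = √(5.61×10⁻²²) = 2.37×10⁻¹¹ A = 23.7 pA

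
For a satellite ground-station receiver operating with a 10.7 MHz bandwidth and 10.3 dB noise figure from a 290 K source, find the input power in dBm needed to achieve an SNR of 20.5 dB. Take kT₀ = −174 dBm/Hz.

−72.9 dBm

Sensitivity = −174 + 10 log₁₀(B) + NF + SNR_min
= −174 + 70.29 + 10.3 + 20.5
= −72.91 dBm → −72.9 dBm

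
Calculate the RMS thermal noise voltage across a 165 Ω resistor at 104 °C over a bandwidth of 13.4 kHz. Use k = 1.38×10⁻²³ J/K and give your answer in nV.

T = 104 °C + 273.15 = 377.15 K
V_n = √(4kTRB)
4kTRB = 4 × 1.38×10⁻²³ × 377.15 × 1.65×10² × 1.34×10⁴ = 4.60×10⁻¹⁴ V²
V_n = √(4.60×10⁻¹⁴) = 2.15×10⁻⁷ V = 215 nV

215 nV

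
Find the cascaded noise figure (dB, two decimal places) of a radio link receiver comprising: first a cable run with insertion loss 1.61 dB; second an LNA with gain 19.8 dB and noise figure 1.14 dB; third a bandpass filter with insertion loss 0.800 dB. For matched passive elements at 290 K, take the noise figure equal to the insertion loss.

Convert to linear (a loss of L dB is a gain of −L dB): F_i = 10^(NF_i/10), G_i = 10^(G_i,dB/10)
  Stage 1: F_1 = 10^(1.61/10) = 1.449, G_1 = 10^(−1.61/10) = 0.6902
  Stage 2: F_2 = 10^(1.14/10) = 1.300, G_2 = 10^(19.8/10) = 95.50
  Stage 3: F_3 = 10^(0.800/10) = 1.202, G_3 = 10^(−0.800/10) = 0.8318
Friis cascade:
  F = 1.449 + (1.300 − 1)/0.6902 + (1.202 − 1)/65.92 = 1.887
NF = 10 log₁₀(1.887) = 2.76 dB

2.76 dB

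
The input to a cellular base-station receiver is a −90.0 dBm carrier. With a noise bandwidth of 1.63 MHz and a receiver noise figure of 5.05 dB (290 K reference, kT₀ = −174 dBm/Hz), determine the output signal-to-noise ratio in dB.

16.8 dB

Noise floor: N = −174 + 10 log₁₀(B) + NF
10 log₁₀(1.63×10⁶) = 62.12 dB
N = −174 + 62.12 + 5.05 = −106.83 dBm
SNR = P_sig − N = −90.0 − (−106.83) = 16.83 dB → 16.8 dB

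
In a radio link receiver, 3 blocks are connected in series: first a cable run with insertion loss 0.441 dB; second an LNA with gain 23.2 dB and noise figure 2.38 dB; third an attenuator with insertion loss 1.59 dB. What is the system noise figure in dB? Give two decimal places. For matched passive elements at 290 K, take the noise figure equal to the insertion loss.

Convert to linear (a loss of L dB is a gain of −L dB): F_i = 10^(NF_i/10), G_i = 10^(G_i,dB/10)
  Stage 1: F_1 = 10^(0.441/10) = 1.107, G_1 = 10^(−0.441/10) = 0.9034
  Stage 2: F_2 = 10^(2.38/10) = 1.730, G_2 = 10^(23.2/10) = 208.9
  Stage 3: F_3 = 10^(1.59/10) = 1.442, G_3 = 10^(−1.59/10) = 0.6934
Friis cascade:
  F = 1.107 + (1.730 − 1)/0.9034 + (1.442 − 1)/188.8 = 1.917
NF = 10 log₁₀(1.917) = 2.83 dB

2.83 dB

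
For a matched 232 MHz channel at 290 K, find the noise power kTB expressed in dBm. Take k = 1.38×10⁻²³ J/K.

−90.3 dBm

P_n = kTB = 1.38×10⁻²³ × 290 × 2.32×10⁸ = 9.28×10⁻¹³ W
In dBm: 10 log₁₀(9.28×10⁻¹³ / 10⁻³) = −90.3 dBm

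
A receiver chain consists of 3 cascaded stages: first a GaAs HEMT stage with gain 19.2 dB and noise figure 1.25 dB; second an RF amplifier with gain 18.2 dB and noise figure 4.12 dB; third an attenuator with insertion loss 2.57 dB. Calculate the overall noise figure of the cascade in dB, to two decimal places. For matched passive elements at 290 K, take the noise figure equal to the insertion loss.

1.31 dB

Convert to linear (a loss of L dB is a gain of −L dB): F_i = 10^(NF_i/10), G_i = 10^(G_i,dB/10)
  Stage 1: F_1 = 10^(1.25/10) = 1.334, G_1 = 10^(19.2/10) = 83.18
  Stage 2: F_2 = 10^(4.12/10) = 2.582, G_2 = 10^(18.2/10) = 66.07
  Stage 3: F_3 = 10^(2.57/10) = 1.807, G_3 = 10^(−2.57/10) = 0.5534
Friis cascade:
  F = 1.334 + (2.582 − 1)/83.18 + (1.807 − 1)/5495 = 1.353
NF = 10 log₁₀(1.353) = 1.31 dB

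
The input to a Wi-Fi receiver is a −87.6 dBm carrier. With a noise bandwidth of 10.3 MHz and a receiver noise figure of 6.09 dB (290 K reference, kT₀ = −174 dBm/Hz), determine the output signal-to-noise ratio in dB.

Noise floor: N = −174 + 10 log₁₀(B) + NF
10 log₁₀(1.03×10⁷) = 70.13 dB
N = −174 + 70.13 + 6.09 = −97.78 dBm
SNR = P_sig − N = −87.6 − (−97.78) = 10.18 dB → 10.2 dB

10.2 dB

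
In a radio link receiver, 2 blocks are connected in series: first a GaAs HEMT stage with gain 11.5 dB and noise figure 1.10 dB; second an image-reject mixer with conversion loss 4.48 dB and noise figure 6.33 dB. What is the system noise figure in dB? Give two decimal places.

1.82 dB

Convert to linear (a loss of L dB is a gain of −L dB): F_i = 10^(NF_i/10), G_i = 10^(G_i,dB/10)
  Stage 1: F_1 = 10^(1.10/10) = 1.288, G_1 = 10^(11.5/10) = 14.13
  Stage 2: F_2 = 10^(6.33/10) = 4.295, G_2 = 10^(−4.48/10) = 0.3565
Friis cascade:
  F = 1.288 + (4.295 − 1)/14.13 = 1.522
NF = 10 log₁₀(1.522) = 1.82 dB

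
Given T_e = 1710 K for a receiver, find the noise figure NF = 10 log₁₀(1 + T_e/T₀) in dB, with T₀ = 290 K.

F = 1 + T_e/T₀ = 1 + 1710/290 = 6.89655
NF = 10 log₁₀(6.89655) = 8.39 dB

8.39 dB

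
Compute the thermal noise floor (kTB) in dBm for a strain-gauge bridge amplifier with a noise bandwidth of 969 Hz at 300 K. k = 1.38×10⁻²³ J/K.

P_n = kTB = 1.38×10⁻²³ × 300 × 9.69×10² = 4.01×10⁻¹⁸ W
In dBm: 10 log₁₀(4.01×10⁻¹⁸ / 10⁻³) = −144.0 dBm

−144.0 dBm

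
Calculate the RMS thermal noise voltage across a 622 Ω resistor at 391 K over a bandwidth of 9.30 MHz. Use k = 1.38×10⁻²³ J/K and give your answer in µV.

V_n = √(4kTRB)
4kTRB = 4 × 1.38×10⁻²³ × 391 × 6.22×10² × 9.30×10⁶ = 1.25×10⁻¹⁰ V²
V_n = √(1.25×10⁻¹⁰) = 1.12×10⁻⁵ V = 11.2 µV

11.2 µV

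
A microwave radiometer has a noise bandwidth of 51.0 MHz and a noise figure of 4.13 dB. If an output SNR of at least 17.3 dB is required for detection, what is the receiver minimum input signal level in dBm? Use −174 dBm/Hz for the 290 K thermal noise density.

Sensitivity = −174 + 10 log₁₀(B) + NF + SNR_min
= −174 + 77.08 + 4.13 + 17.3
= −75.49 dBm → −75.5 dBm

−75.5 dBm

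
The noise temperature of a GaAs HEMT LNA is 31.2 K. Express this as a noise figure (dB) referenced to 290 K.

0.444 dB

F = 1 + T_e/T₀ = 1 + 31.2/290 = 1.10759
NF = 10 log₁₀(1.10759) = 0.444 dB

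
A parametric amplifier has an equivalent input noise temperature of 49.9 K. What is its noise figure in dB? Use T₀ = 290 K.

F = 1 + T_e/T₀ = 1 + 49.9/290 = 1.17207
NF = 10 log₁₀(1.17207) = 0.690 dB

0.690 dB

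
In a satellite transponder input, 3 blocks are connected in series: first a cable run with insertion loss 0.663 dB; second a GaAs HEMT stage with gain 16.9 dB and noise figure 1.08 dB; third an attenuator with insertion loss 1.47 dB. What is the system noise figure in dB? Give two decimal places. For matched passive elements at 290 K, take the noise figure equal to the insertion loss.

Convert to linear (a loss of L dB is a gain of −L dB): F_i = 10^(NF_i/10), G_i = 10^(G_i,dB/10)
  Stage 1: F_1 = 10^(0.663/10) = 1.165, G_1 = 10^(−0.663/10) = 0.8584
  Stage 2: F_2 = 10^(1.08/10) = 1.282, G_2 = 10^(16.9/10) = 48.98
  Stage 3: F_3 = 10^(1.47/10) = 1.403, G_3 = 10^(−1.47/10) = 0.7129
Friis cascade:
  F = 1.165 + (1.282 − 1)/0.8584 + (1.403 − 1)/42.04 = 1.503
NF = 10 log₁₀(1.503) = 1.77 dB

1.77 dB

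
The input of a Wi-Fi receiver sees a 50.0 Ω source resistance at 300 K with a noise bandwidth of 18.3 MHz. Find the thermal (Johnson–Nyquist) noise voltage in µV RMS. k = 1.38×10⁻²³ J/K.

V_n = √(4kTRB)
4kTRB = 4 × 1.38×10⁻²³ × 300 × 5.00×10¹ × 1.83×10⁷ = 1.52×10⁻¹¹ V²
V_n = √(1.52×10⁻¹¹) = 3.89×10⁻⁶ V = 3.89 µV

3.89 µV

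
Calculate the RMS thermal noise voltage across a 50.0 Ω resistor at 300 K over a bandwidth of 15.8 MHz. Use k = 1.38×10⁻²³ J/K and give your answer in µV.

3.62 µV

V_n = √(4kTRB)
4kTRB = 4 × 1.38×10⁻²³ × 300 × 5.00×10¹ × 1.58×10⁷ = 1.31×10⁻¹¹ V²
V_n = √(1.31×10⁻¹¹) = 3.62×10⁻⁶ V = 3.62 µV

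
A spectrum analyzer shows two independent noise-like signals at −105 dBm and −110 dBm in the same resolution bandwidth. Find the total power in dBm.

Convert to linear, add, convert back:
P₁ = 3.16×10⁻¹⁴ W, P₂ = 1.00×10⁻¹⁴ W
P_tot = 4.16×10⁻¹⁴ W → 10 log₁₀(P_tot / 10⁻³) = −103.8 dBm

−103.8 dBm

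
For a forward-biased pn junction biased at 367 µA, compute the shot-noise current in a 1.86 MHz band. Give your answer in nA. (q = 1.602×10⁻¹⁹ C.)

14.8 nA

I_n = √(2qI·B)
2qI·B = 2 × 1.602×10⁻¹⁹ × 3.67×10⁻⁴ × 1.86×10⁶ = 2.19×10⁻¹⁶ A²
I_n = √(2.19×10⁻¹⁶) = 1.48×10⁻⁸ A = 14.8 nA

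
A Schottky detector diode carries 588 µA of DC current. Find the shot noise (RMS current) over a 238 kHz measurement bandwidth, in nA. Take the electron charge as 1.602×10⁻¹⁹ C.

6.70 nA

I_n = √(2qI·B)
2qI·B = 2 × 1.602×10⁻¹⁹ × 5.88×10⁻⁴ × 2.38×10⁵ = 4.48×10⁻¹⁷ A²
I_n = √(4.48×10⁻¹⁷) = 6.70×10⁻⁹ A = 6.70 nA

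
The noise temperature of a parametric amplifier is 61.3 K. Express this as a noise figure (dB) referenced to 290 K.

F = 1 + T_e/T₀ = 1 + 61.3/290 = 1.21138
NF = 10 log₁₀(1.21138) = 0.833 dB

0.833 dB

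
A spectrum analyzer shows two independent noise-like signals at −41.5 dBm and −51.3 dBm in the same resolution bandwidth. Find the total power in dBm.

−41.1 dBm

Convert to linear, add, convert back:
P₁ = 7.08×10⁻⁸ W, P₂ = 7.41×10⁻⁹ W
P_tot = 7.82×10⁻⁸ W → 10 log₁₀(P_tot / 10⁻³) = −41.1 dBm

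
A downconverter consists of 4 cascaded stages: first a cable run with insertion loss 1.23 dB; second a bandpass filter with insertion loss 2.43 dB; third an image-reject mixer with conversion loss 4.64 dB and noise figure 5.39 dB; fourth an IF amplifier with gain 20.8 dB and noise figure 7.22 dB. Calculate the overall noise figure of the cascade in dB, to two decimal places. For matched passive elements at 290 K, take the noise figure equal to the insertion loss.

Convert to linear (a loss of L dB is a gain of −L dB): F_i = 10^(NF_i/10), G_i = 10^(G_i,dB/10)
  Stage 1: F_1 = 10^(1.23/10) = 1.327, G_1 = 10^(−1.23/10) = 0.7534
  Stage 2: F_2 = 10^(2.43/10) = 1.750, G_2 = 10^(−2.43/10) = 0.5715
  Stage 3: F_3 = 10^(5.39/10) = 3.459, G_3 = 10^(−4.64/10) = 0.3436
  Stage 4: F_4 = 10^(7.22/10) = 5.272, G_4 = 10^(20.8/10) = 120.2
Friis cascade:
  F = 1.327 + (1.750 − 1)/0.7534 + (3.459 − 1)/0.4305 + (5.272 − 1)/0.1479 = 36.92
NF = 10 log₁₀(36.92) = 15.67 dB

15.67 dB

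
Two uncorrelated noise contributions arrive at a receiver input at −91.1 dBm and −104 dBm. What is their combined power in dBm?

−90.9 dBm

Convert to linear, add, convert back:
P₁ = 7.76×10⁻¹³ W, P₂ = 3.98×10⁻¹⁴ W
P_tot = 8.16×10⁻¹³ W → 10 log₁₀(P_tot / 10⁻³) = −90.9 dBm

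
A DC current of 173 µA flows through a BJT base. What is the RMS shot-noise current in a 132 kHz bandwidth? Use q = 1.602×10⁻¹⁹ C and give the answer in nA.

2.70 nA

I_n = √(2qI·B)
2qI·B = 2 × 1.602×10⁻¹⁹ × 1.73×10⁻⁴ × 1.32×10⁵ = 7.32×10⁻¹⁸ A²
I_n = √(7.32×10⁻¹⁸) = 2.70×10⁻⁹ A = 2.70 nA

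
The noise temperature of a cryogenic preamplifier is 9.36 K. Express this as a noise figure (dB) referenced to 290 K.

F = 1 + T_e/T₀ = 1 + 9.36/290 = 1.03228
NF = 10 log₁₀(1.03228) = 0.138 dB

0.138 dB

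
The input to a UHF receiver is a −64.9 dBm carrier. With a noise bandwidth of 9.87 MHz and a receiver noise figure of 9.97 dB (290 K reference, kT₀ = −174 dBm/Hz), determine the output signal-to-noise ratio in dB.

29.2 dB

Noise floor: N = −174 + 10 log₁₀(B) + NF
10 log₁₀(9.87×10⁶) = 69.94 dB
N = −174 + 69.94 + 9.97 = −94.09 dBm
SNR = P_sig − N = −64.9 − (−94.09) = 29.19 dB → 29.2 dB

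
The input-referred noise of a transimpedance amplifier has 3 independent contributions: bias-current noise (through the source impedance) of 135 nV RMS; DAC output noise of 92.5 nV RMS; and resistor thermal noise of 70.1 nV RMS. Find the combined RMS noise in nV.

Uncorrelated sources add in power (mean-square): V_tot = √(ΣV_i²)
V_tot = √[(1.35×10⁻⁷)² + (9.25×10⁻⁸)² + (7.01×10⁻⁸)²] = 1.78×10⁻⁷ V = 178 nV

178 nV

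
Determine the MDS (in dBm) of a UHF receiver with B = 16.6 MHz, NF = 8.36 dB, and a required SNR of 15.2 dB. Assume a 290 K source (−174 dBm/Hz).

Sensitivity = −174 + 10 log₁₀(B) + NF + SNR_min
= −174 + 72.2 + 8.36 + 15.2
= −78.24 dBm → −78.2 dBm

−78.2 dBm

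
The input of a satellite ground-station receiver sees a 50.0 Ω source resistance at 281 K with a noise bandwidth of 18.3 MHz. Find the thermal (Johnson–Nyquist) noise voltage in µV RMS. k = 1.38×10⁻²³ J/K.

3.77 µV

V_n = √(4kTRB)
4kTRB = 4 × 1.38×10⁻²³ × 281 × 5.00×10¹ × 1.83×10⁷ = 1.42×10⁻¹¹ V²
V_n = √(1.42×10⁻¹¹) = 3.77×10⁻⁶ V = 3.77 µV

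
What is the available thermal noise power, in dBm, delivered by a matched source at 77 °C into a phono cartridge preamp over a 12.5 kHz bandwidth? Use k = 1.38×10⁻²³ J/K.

T = 77 °C + 273.15 = 350.15 K
P_n = kTB = 1.38×10⁻²³ × 350.15 × 1.25×10⁴ = 6.04×10⁻¹⁷ W
In dBm: 10 log₁₀(6.04×10⁻¹⁷ / 10⁻³) = −132.2 dBm

−132.2 dBm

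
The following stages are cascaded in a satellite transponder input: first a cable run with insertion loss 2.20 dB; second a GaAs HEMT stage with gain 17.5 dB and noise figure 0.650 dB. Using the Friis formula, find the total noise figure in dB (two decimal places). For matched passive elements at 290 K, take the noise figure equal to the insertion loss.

Convert to linear (a loss of L dB is a gain of −L dB): F_i = 10^(NF_i/10), G_i = 10^(G_i,dB/10)
  Stage 1: F_1 = 10^(2.20/10) = 1.660, G_1 = 10^(−2.20/10) = 0.6026
  Stage 2: F_2 = 10^(0.650/10) = 1.161, G_2 = 10^(17.5/10) = 56.23
Friis cascade:
  F = 1.660 + (1.161 − 1)/0.6026 = 1.928
NF = 10 log₁₀(1.928) = 2.85 dB

2.85 dB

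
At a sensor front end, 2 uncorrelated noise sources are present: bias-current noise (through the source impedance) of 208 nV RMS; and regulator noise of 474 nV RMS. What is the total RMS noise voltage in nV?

518 nV

Uncorrelated sources add in power (mean-square): V_tot = √(ΣV_i²)
V_tot = √[(2.08×10⁻⁷)² + (4.74×10⁻⁷)²] = 5.18×10⁻⁷ V = 518 nV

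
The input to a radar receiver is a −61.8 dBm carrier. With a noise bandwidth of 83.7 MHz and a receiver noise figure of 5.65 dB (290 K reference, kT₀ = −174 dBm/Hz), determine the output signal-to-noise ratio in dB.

27.3 dB

Noise floor: N = −174 + 10 log₁₀(B) + NF
10 log₁₀(8.37×10⁷) = 79.23 dB
N = −174 + 79.23 + 5.65 = −89.12 dBm
SNR = P_sig − N = −61.8 − (−89.12) = 27.32 dB → 27.3 dB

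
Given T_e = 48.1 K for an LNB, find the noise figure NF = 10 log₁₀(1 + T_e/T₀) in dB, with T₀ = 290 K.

F = 1 + T_e/T₀ = 1 + 48.1/290 = 1.16586
NF = 10 log₁₀(1.16586) = 0.666 dB

0.666 dB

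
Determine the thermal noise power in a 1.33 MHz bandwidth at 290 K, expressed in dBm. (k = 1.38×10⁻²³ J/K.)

P_n = kTB = 1.38×10⁻²³ × 290 × 1.33×10⁶ = 5.32×10⁻¹⁵ W
In dBm: 10 log₁₀(5.32×10⁻¹⁵ / 10⁻³) = −112.7 dBm

−112.7 dBm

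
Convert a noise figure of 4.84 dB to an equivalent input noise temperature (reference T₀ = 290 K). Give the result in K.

F = 10^(4.84/10) = 3.04789
T_e = (F − 1)·T₀ = (3.04789 − 1) × 290 = 594 K

594 K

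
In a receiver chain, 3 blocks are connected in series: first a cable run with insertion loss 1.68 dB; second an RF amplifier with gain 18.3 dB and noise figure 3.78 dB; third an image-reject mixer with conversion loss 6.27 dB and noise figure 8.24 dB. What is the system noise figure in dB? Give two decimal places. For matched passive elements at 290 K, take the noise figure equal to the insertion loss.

Convert to linear (a loss of L dB is a gain of −L dB): F_i = 10^(NF_i/10), G_i = 10^(G_i,dB/10)
  Stage 1: F_1 = 10^(1.68/10) = 1.472, G_1 = 10^(−1.68/10) = 0.6792
  Stage 2: F_2 = 10^(3.78/10) = 2.388, G_2 = 10^(18.3/10) = 67.61
  Stage 3: F_3 = 10^(8.24/10) = 6.668, G_3 = 10^(−6.27/10) = 0.2360
Friis cascade:
  F = 1.472 + (2.388 − 1)/0.6792 + (6.668 − 1)/45.92 = 3.639
NF = 10 log₁₀(3.639) = 5.61 dB

5.61 dB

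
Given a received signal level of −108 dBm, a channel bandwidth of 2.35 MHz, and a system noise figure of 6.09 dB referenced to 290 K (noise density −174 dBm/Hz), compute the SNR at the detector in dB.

Noise floor: N = −174 + 10 log₁₀(B) + NF
10 log₁₀(2.35×10⁶) = 63.71 dB
N = −174 + 63.71 + 6.09 = −104.20 dBm
SNR = P_sig − N = −108 − (−104.20) = −3.80 dB → −3.8 dB

−3.8 dB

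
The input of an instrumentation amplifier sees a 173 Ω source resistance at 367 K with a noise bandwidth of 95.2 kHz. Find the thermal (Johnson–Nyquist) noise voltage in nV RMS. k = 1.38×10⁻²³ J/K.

578 nV

V_n = √(4kTRB)
4kTRB = 4 × 1.38×10⁻²³ × 367 × 1.73×10² × 9.52×10⁴ = 3.34×10⁻¹³ V²
V_n = √(3.34×10⁻¹³) = 5.78×10⁻⁷ V = 578 nV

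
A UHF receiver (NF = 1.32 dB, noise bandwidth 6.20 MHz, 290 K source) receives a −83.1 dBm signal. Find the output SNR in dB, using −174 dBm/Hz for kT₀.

21.7 dB

Noise floor: N = −174 + 10 log₁₀(B) + NF
10 log₁₀(6.20×10⁶) = 67.92 dB
N = −174 + 67.92 + 1.32 = −104.76 dBm
SNR = P_sig − N = −83.1 − (−104.76) = 21.66 dB → 21.7 dB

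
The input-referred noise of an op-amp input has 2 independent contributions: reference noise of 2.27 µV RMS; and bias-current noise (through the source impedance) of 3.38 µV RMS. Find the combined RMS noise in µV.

Uncorrelated sources add in power (mean-square): V_tot = √(ΣV_i²)
V_tot = √[(2.27×10⁻⁶)² + (3.38×10⁻⁶)²] = 4.07×10⁻⁶ V = 4.07 µV

4.07 µV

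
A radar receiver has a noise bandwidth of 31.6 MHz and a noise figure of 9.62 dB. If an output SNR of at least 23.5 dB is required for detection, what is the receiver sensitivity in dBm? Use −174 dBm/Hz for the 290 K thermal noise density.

Sensitivity = −174 + 10 log₁₀(B) + NF + SNR_min
= −174 + 75 + 9.62 + 23.5
= −65.88 dBm → −65.9 dBm

−65.9 dBm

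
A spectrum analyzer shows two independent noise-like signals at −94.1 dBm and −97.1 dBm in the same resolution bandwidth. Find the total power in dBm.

Convert to linear, add, convert back:
P₁ = 3.89×10⁻¹³ W, P₂ = 1.95×10⁻¹³ W
P_tot = 5.84×10⁻¹³ W → 10 log₁₀(P_tot / 10⁻³) = −92.3 dBm

−92.3 dBm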